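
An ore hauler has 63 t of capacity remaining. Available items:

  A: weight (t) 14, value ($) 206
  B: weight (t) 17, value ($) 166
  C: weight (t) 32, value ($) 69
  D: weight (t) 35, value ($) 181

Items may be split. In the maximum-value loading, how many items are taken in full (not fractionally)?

2

Greedy by value/weight ratio, highest first.
Order: A (206/14=14.71) > B (166/17=9.76) > D (181/35=5.17) > C (69/32=2.16)
Fill: take A (14 @ 206) → take B (17 @ 166) → take 32/35 of D → 165.49; 63/63 used.
2 item(s) taken whole; one partial (take 32/35 of D).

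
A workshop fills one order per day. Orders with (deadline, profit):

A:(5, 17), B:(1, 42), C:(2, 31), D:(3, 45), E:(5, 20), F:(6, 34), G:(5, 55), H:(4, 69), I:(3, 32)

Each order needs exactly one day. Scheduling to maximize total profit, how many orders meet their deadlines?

By profit: H(d4,69), G(d5,55), D(d3,45), B(d1,42), F(d6,34), I(d3,32), C(d2,31), E(d5,20), A(d5,17)
H→slot 4; G→slot 5; D→slot 3; B→slot 1; F→slot 6; I→slot 2; C skipped; E skipped; A skipped.
6 of 9 scheduled.

6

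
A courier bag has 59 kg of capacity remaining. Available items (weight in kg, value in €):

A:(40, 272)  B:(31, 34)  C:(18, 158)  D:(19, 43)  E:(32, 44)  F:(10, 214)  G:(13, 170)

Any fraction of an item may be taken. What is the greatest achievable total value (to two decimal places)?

Order: F (214/10=21.40) > G (170/13=13.08) > C (158/18=8.78) > A (272/40=6.80) > D (43/19=2.26) > E (44/32=1.38) > B (34/31=1.10)
Fill: take F (10 @ 214) → take G (13 @ 170) → take C (18 @ 158) → take 18/40 of A → 122.40; 59/59 used.
Total value = 664.40

664.40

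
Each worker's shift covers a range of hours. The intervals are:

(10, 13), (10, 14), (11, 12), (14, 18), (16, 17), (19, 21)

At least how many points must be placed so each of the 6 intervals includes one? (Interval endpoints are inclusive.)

Process intervals by earliest right end; each time one isn't hit yet, stab at its right endpoint.
By right end: [11,12]  [10,13]  [10,14]  [16,17]  [14,18]  [19,21]
[11,12] uncovered → point at 12; [16,17] uncovered → point at 17; [19,21] uncovered → point at 21.
Points: 12, 17, 21 (3 total).

3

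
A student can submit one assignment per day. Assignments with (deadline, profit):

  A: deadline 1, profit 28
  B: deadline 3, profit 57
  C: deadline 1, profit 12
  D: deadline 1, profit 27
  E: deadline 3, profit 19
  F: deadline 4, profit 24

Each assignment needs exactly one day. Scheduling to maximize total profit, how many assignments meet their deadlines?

By profit: B(d3,57), A(d1,28), D(d1,27), F(d4,24), E(d3,19), C(d1,12)
B→slot 3; A→slot 1; D skipped; F→slot 4; E→slot 2; C skipped.
4 of 6 scheduled.

4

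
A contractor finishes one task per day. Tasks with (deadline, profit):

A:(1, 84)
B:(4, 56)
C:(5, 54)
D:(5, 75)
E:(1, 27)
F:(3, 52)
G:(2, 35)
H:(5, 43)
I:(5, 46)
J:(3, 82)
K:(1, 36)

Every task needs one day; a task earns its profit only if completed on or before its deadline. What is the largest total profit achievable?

Profit order: A=84 J=82 D=75 B=56 C=54 F=52 I=46 H=43 K=36 G=35 E=27
Assign: A→slot 1, J→slot 3, D→slot 5, B→slot 4, C→slot 2, F skipped, I skipped, H skipped, K skipped, G skipped, E skipped.
Slots: [1:A] [2:C] [3:J] [4:B] [5:D]
Profit = 84 + 54 + 82 + 56 + 75 = 351

351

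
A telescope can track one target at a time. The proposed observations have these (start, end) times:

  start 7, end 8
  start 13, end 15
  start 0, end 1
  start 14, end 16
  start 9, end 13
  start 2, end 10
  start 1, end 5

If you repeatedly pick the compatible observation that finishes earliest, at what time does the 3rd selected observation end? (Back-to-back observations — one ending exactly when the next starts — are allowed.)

8

By end time: (0,1), (1,5), (7,8), (2,10), (9,13), (13,15), (14,16).
Pick (0,1); next start ≥ 1 → (1,5); next start ≥ 5 → (7,8); next start ≥ 8 → (9,13); next start ≥ 13 → (13,15).
Selected: (0,1) (1,5) (7,8) (9,13) (13,15)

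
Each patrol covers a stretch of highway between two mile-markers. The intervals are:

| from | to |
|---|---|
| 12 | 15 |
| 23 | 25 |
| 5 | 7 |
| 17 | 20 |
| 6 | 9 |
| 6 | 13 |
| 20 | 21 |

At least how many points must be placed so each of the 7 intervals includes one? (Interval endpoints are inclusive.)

4

Process intervals by earliest right end; each time one isn't hit yet, stab at its right endpoint.
By right end: [5,7]  [6,9]  [6,13]  [12,15]  [17,20]  [20,21]  [23,25]
[5,7] uncovered → point at 7; [12,15] uncovered → point at 15; [17,20] uncovered → point at 20; [23,25] uncovered → point at 25.
Points: 7, 15, 20, 25 (4 total).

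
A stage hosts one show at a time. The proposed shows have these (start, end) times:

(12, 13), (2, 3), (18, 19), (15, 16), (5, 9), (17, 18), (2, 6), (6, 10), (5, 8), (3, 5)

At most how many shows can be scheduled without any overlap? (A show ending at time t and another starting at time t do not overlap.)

7

By end time: (2,3), (3,5), (2,6), (5,8), (5,9), (6,10), (12,13), (15,16), (17,18), (18,19).
Pick (2,3); next start ≥ 3 → (3,5); next start ≥ 5 → (5,8); next start ≥ 8 → (12,13); next start ≥ 13 → (15,16); next start ≥ 16 → (17,18); next start ≥ 18 → (18,19).
Selected 7 shows.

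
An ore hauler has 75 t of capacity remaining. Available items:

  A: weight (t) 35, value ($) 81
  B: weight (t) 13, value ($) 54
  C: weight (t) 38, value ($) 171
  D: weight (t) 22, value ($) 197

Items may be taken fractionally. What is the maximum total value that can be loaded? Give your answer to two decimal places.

Greedy by value/weight ratio, highest first.
Order: D (197/22=8.95) > C (171/38=4.50) > B (54/13=4.15) > A (81/35=2.31)
Fill: take D (22 @ 197) → take C (38 @ 171) → take B (13 @ 54) → take 2/35 of A → 4.63; 75/75 used.
Total value = 426.63

426.63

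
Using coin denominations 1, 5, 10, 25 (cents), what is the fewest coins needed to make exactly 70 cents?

4

Use the largest denomination that fits, subtract, and repeat.
70 = 2×25 + 2×10
Total coins = 2 + 2 = 4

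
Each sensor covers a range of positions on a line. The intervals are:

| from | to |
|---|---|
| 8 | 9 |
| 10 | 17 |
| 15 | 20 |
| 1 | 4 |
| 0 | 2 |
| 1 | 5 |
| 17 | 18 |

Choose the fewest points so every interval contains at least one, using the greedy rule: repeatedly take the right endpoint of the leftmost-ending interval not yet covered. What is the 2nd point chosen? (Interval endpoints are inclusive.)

9

Sorted: [0,2] [1,4] [1,5] [8,9] [10,17] [17,18] [15,20]
{[0,2],[1,4],[1,5]} hit by 2; {[8,9]} hit by 9; {[10,17],[17,18],[15,20]} hit by 17.
Points: 2, 9, 17 (3 total).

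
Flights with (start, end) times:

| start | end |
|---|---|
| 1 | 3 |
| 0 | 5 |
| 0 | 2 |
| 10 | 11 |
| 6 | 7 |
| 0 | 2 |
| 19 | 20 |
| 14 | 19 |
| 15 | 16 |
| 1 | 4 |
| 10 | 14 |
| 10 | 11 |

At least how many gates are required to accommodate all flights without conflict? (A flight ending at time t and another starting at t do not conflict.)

5

The answer is the maximum number of intervals overlapping at any instant.
Events (time:±→running): 0:+→1 0:+→2 0:+→3 1:+→4 1:+→5 … peak 5.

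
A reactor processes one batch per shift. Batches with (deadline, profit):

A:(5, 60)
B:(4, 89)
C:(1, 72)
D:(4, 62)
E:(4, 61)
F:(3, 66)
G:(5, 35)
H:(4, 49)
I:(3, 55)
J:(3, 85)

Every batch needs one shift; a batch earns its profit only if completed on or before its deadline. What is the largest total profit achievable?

372

Take jobs in profit order; each goes to the latest open slot no later than its deadline.
By profit: B(d4,89), J(d3,85), C(d1,72), F(d3,66), D(d4,62), E(d4,61), A(d5,60), I(d3,55), H(d4,49), G(d5,35)
B→slot 4; J→slot 3; C→slot 1; F→slot 2; D skipped; E skipped; A→slot 5; I skipped; H skipped; G skipped.
Profit = 72 + 66 + 85 + 89 + 60 = 372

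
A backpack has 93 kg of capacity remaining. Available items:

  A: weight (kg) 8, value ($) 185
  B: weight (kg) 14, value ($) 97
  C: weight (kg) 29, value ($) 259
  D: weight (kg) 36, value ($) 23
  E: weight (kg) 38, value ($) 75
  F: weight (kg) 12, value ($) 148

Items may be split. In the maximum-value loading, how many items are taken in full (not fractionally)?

4

Sort by value per unit weight and fill in that order.
Ratios (sorted): A 23.12, F 12.33, C 8.93, B 6.93, E 1.97, D 0.64
take A (8 @ 185); take F (12 @ 148); take C (29 @ 259); take B (14 @ 97); take 30/38 of E → 59.21. Capacity used 93/93.
4 item(s) taken whole; one partial (take 30/38 of E).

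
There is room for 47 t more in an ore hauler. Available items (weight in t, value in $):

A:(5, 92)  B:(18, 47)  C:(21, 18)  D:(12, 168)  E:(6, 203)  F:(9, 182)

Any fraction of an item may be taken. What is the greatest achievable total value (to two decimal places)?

684.17

Greedy by value/weight ratio, highest first.
Ratios (sorted): E 33.83, F 20.22, A 18.40, D 14.00, B 2.61, C 0.86
take E (6 @ 203); take F (9 @ 182); take A (5 @ 92); take D (12 @ 168); take 15/18 of B → 39.17. Capacity used 47/47.
Total value = 684.17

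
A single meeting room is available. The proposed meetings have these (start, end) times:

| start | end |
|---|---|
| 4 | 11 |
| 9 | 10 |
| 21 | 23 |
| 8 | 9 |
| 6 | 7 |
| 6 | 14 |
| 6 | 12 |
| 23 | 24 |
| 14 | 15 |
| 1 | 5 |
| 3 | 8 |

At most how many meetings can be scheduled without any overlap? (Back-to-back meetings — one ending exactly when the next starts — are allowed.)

7

Order by finish time; keep every interval that doesn't clash with the previous kept one.
Sorted by end: (1,5)  (6,7)  (3,8)  (8,9)  (9,10)  (4,11)  (6,12)  (6,14)  (14,15)  (21,23)  (23,24)
take (1,5); take (6,7); take (8,9); take (9,10); skip (6,14); take (14,15); take (21,23); take (23,24).
Selected 7 meetings.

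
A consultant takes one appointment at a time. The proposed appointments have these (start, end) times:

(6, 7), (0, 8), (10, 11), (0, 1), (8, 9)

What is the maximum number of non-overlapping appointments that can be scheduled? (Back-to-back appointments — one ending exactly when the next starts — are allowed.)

Sorted by end: (0,1)  (6,7)  (0,8)  (8,9)  (10,11)
take (0,1); take (6,7); take (8,9); take (10,11).
Selected 4 appointments.

4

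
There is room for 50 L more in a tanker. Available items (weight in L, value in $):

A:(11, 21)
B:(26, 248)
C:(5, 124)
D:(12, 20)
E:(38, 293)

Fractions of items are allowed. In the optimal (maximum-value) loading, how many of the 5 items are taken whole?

2

Order: C (124/5=24.80) > B (248/26=9.54) > E (293/38=7.71) > A (21/11=1.91) > D (20/12=1.67)
Fill: take C (5 @ 124) → take B (26 @ 248) → take 19/38 of E → 146.50; 50/50 used.
2 item(s) taken whole; one partial (take 19/38 of E).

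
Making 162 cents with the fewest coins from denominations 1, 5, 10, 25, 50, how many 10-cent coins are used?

162 = 3×50 + 1×10 + 2×1
Count of 10: 1

1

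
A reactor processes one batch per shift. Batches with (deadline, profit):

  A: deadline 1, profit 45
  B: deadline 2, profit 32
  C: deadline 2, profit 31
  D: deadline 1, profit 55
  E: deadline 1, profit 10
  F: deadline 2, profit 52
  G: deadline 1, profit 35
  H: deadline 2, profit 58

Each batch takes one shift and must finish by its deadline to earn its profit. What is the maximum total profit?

113

Sort by profit descending; place each in the latest free slot ≤ its deadline.
By profit: H(d2,58), D(d1,55), F(d2,52), A(d1,45), G(d1,35), B(d2,32), C(d2,31), E(d1,10)
H→slot 2; D→slot 1; F skipped; A skipped; G skipped; B skipped; C skipped; E skipped.
Profit = 55 + 58 = 113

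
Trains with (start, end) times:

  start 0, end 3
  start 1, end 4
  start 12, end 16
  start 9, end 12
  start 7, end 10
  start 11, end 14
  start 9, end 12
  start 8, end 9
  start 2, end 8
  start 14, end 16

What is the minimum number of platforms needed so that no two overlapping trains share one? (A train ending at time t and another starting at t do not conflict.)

starts: [0, 1, 2, 7, 8, 9, 9, 11, 12, 14]
ends:   [3, 4, 8, 9, 10, 12, 12, 14, 16, 16]
s0→1 s1→2 s2→3  — peak 3.

3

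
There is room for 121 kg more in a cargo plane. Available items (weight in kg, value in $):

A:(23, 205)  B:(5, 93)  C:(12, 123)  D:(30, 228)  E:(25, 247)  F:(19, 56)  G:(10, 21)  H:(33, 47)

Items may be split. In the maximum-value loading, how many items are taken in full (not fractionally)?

Ratios (sorted): B 18.60, C 10.25, E 9.88, A 8.91, D 7.60, F 2.95, G 2.10, H 1.42
take B (5 @ 93); take C (12 @ 123); take E (25 @ 247); take A (23 @ 205); take D (30 @ 228); take F (19 @ 56); take 7/10 of G → 14.70. Capacity used 121/121.
6 item(s) taken whole; one partial (take 7/10 of G).

6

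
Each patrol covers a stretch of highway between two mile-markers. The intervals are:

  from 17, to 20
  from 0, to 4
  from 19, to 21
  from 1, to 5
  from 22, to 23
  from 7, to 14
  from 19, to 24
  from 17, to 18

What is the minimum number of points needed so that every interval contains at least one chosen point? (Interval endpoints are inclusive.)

By right end: [0,4]  [1,5]  [7,14]  [17,18]  [17,20]  [19,21]  [22,23]  [19,24]
[0,4] uncovered → point at 4; [7,14] uncovered → point at 14; [17,18] uncovered → point at 18; [19,21] uncovered → point at 21; [22,23] uncovered → point at 23.
Points: 4, 14, 18, 21, 23 (5 total).

5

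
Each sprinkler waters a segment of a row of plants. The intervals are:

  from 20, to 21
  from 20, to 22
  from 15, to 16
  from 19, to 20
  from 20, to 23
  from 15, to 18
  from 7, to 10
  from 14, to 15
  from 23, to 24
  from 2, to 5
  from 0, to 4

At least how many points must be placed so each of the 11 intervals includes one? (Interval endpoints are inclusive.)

5

Process intervals by earliest right end; each time one isn't hit yet, stab at its right endpoint.
By right end: [0,4]  [2,5]  [7,10]  [14,15]  [15,16]  [15,18]  [19,20]  [20,21]  [20,22]  [20,23]  [23,24]
[0,4] uncovered → point at 4; [7,10] uncovered → point at 10; [14,15] uncovered → point at 15; [19,20] uncovered → point at 20; [23,24] uncovered → point at 24.
Points: 4, 10, 15, 20, 24 (5 total).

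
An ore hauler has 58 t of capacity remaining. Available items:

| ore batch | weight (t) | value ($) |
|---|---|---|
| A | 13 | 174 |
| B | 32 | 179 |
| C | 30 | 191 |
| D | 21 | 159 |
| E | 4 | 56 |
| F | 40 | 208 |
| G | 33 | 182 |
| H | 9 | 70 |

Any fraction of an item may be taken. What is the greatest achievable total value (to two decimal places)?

Greedy by value/weight ratio, highest first.
Order: E (56/4=14.00) > A (174/13=13.38) > H (70/9=7.78) > D (159/21=7.57) > C (191/30=6.37) > B (179/32=5.59) > G (182/33=5.52) > F (208/40=5.20)
Fill: take E (4 @ 56) → take A (13 @ 174) → take H (9 @ 70) → take D (21 @ 159) → take 11/30 of C → 70.03; 58/58 used.
Total value = 529.03

529.03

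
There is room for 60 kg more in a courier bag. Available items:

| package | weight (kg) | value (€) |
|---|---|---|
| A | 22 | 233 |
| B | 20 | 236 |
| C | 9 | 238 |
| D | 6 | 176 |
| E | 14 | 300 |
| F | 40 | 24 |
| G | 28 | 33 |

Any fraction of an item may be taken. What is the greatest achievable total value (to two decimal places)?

1066.50

Greedy by value/weight ratio, highest first.
Order: D (176/6=29.33) > C (238/9=26.44) > E (300/14=21.43) > B (236/20=11.80) > A (233/22=10.59) > G (33/28=1.18) > F (24/40=0.60)
Fill: take D (6 @ 176) → take C (9 @ 238) → take E (14 @ 300) → take B (20 @ 236) → take 11/22 of A → 116.50; 60/60 used.
Total value = 1066.50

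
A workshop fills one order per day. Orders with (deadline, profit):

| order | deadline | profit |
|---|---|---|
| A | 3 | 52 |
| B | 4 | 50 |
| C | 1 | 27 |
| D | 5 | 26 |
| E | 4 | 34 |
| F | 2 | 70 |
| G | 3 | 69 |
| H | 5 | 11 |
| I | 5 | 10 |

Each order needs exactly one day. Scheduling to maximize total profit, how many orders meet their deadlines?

5

Take jobs in profit order; each goes to the latest open slot no later than its deadline.
Profit order: F=70 G=69 A=52 B=50 E=34 C=27 D=26 H=11 I=10
Assign: F→slot 2, G→slot 3, A→slot 1, B→slot 4, E skipped, C skipped, D→slot 5, H skipped, I skipped.
Slots: [1:A] [2:F] [3:G] [4:B] [5:D]
5 of 9 scheduled.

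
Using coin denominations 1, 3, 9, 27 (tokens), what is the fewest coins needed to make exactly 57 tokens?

57 − 2×27→3 − 1×3→0
Total coins = 2 + 1 = 3

3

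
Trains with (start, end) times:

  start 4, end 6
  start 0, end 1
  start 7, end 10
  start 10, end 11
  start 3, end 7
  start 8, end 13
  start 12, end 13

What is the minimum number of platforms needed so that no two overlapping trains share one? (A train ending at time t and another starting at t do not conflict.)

Events (time:±→running): 0:+→1 1:-→0 3:+→1 4:+→2 … peak 2.

2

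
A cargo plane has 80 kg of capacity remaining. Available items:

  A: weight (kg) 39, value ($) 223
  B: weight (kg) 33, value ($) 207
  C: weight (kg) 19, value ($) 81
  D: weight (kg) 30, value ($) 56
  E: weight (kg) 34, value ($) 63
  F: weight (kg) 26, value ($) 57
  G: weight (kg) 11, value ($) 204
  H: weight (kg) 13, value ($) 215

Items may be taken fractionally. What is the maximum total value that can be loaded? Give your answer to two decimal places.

Order: G (204/11=18.55) > H (215/13=16.54) > B (207/33=6.27) > A (223/39=5.72) > C (81/19=4.26) > F (57/26=2.19) > D (56/30=1.87) > E (63/34=1.85)
Fill: take G (11 @ 204) → take H (13 @ 215) → take B (33 @ 207) → take 23/39 of A → 131.51; 80/80 used.
Total value = 757.51

757.51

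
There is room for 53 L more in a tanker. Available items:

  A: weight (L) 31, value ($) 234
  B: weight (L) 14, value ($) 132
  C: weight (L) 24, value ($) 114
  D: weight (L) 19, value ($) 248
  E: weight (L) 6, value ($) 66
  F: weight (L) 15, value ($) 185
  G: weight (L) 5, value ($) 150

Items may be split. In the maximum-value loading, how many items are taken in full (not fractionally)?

4

Sort by value per unit weight and fill in that order.
Order: G (150/5=30.00) > D (248/19=13.05) > F (185/15=12.33) > E (66/6=11.00) > B (132/14=9.43) > A (234/31=7.55) > C (114/24=4.75)
Fill: take G (5 @ 150) → take D (19 @ 248) → take F (15 @ 185) → take E (6 @ 66) → take 8/14 of B → 75.43; 53/53 used.
4 item(s) taken whole; one partial (take 8/14 of B).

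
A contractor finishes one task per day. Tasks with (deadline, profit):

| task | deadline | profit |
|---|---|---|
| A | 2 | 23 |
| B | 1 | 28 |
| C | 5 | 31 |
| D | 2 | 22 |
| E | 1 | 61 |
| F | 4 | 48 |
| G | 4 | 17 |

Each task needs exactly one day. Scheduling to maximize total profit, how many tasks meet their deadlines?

5

Take jobs in profit order; each goes to the latest open slot no later than its deadline.
Profit order: E=61 F=48 C=31 B=28 A=23 D=22 G=17
Assign: E→slot 1, F→slot 4, C→slot 5, B skipped, A→slot 2, D skipped, G→slot 3.
Slots: [1:E] [2:A] [3:G] [4:F] [5:C]
5 of 7 scheduled.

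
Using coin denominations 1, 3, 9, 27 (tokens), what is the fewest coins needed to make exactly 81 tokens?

3

Greedy: take as many of the largest coin as possible, then repeat with the remainder.
81 − 3×27→0
Total coins = 3 = 3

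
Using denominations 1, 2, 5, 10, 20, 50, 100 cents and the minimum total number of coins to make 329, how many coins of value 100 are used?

3

Use the largest denomination that fits, subtract, and repeat.
329 − 3×100→29 − 1×20→9 − 1×5→4 − 2×2→0
Count of 100: 3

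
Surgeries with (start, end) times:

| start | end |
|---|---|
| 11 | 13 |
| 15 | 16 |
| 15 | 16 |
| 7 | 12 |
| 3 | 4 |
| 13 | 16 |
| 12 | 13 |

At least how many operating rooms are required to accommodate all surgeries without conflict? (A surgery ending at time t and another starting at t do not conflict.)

The answer is the maximum number of intervals overlapping at any instant.
Events (time:±→running): 3:+→1 4:-→0 7:+→1 11:+→2 12:-→1 12:+→2 13:-→1 13:-→0 13:+→1 15:+→2 15:+→3 … peak 3.

3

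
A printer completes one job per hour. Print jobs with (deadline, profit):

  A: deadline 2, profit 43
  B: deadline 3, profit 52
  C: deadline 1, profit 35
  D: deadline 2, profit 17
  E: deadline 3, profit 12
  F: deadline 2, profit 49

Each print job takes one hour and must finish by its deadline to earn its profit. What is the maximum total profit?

144

Take jobs in profit order; each goes to the latest open slot no later than its deadline.
Profit order: B=52 F=49 A=43 C=35 D=17 E=12
Assign: B→slot 3, F→slot 2, A→slot 1, C skipped, D skipped, E skipped.
Slots: [1:A] [2:F] [3:B]
Profit = 43 + 49 + 52 = 144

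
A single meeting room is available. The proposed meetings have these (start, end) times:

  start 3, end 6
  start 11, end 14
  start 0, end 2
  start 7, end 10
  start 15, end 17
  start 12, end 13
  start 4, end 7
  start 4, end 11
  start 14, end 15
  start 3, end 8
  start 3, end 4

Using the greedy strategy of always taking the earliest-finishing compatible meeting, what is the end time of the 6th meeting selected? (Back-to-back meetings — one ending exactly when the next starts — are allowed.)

15

Sort by end time and greedily take each interval whose start is ≥ the last chosen end.
Sorted by end: (0,2)  (3,4)  (3,6)  (4,7)  (3,8)  (7,10)  (4,11)  (12,13)  (11,14)  (14,15)  (15,17)
take (0,2); take (3,4); take (4,7); skip (3,8); take (7,10); take (12,13); take (14,15); take (15,17).
Selected: (0,2) (3,4) (4,7) (7,10) (12,13) (14,15) (15,17)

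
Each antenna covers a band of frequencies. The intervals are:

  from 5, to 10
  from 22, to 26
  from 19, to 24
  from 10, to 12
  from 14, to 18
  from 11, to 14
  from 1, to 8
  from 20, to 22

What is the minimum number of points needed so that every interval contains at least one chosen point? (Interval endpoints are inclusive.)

By right end: [1,8]  [5,10]  [10,12]  [11,14]  [14,18]  [20,22]  [19,24]  [22,26]
[1,8] uncovered → point at 8; [10,12] uncovered → point at 12; [14,18] uncovered → point at 18; [20,22] uncovered → point at 22.
Points: 8, 12, 18, 22 (4 total).

4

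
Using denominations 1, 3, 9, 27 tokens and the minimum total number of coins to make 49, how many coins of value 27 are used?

1

49 − 1×27→22 − 2×9→4 − 1×3→1 − 1×1→0
Count of 27: 1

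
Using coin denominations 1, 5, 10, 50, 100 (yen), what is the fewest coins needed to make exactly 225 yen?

Use the largest denomination that fits, subtract, and repeat.
225 − 2×100→25 − 2×10→5 − 1×5→0
Total coins = 2 + 2 + 1 = 5

5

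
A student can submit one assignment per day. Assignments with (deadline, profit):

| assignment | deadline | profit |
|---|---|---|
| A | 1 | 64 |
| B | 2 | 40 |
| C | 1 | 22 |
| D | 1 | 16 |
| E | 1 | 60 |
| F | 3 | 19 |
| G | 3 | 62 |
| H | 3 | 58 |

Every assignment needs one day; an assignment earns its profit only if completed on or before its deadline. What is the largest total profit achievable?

184

Profit order: A=64 G=62 E=60 H=58 B=40 C=22 F=19 D=16
Assign: A→slot 1, G→slot 3, E skipped, H→slot 2, B skipped, C skipped, F skipped, D skipped.
Slots: [1:A] [2:H] [3:G]
Profit = 64 + 58 + 62 = 184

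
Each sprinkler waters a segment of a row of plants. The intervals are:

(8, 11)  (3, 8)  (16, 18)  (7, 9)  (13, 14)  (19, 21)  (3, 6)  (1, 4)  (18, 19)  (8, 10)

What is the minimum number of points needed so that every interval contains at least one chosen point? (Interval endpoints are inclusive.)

5

Process intervals by earliest right end; each time one isn't hit yet, stab at its right endpoint.
Sorted: [1,4] [3,6] [3,8] [7,9] [8,10] [8,11] [13,14] [16,18] [18,19] [19,21]
{[1,4],[3,6],[3,8]} hit by 4; {[7,9],[8,10],[8,11]} hit by 9; {[13,14]} hit by 14; {[16,18],[18,19]} hit by 18; {[19,21]} hit by 21.
Points: 4, 9, 14, 18, 21 (5 total).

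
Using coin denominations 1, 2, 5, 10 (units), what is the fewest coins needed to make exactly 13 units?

Use the largest denomination that fits, subtract, and repeat.
13 = 1×10 + 1×2 + 1×1
Total coins = 1 + 1 + 1 = 3

3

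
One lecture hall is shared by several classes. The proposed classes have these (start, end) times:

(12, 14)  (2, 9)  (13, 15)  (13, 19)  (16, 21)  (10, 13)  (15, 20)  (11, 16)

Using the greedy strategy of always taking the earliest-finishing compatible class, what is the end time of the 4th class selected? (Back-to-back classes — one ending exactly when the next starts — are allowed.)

Order by finish time; keep every interval that doesn't clash with the previous kept one.
Sorted by end: (2,9)  (10,13)  (12,14)  (13,15)  (11,16)  (13,19)  (15,20)  (16,21)
take (2,9); take (10,13); take (13,15); take (15,20); skip (16,21).
Selected: (2,9) (10,13) (13,15) (15,20)

20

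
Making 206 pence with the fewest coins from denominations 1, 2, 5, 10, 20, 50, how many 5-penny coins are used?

Greedy: take as many of the largest coin as possible, then repeat with the remainder.
206 − 4×50→6 − 1×5→1 − 1×1→0
Count of 5: 1

1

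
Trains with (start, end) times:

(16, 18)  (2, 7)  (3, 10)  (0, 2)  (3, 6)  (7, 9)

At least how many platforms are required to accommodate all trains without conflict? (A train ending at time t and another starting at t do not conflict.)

3

The answer is the maximum number of intervals overlapping at any instant.
starts: [0, 2, 3, 3, 7, 16]
ends:   [2, 6, 7, 9, 10, 18]
s0→1 e2→0 s2→1 s3→2 s3→3  — peak 3.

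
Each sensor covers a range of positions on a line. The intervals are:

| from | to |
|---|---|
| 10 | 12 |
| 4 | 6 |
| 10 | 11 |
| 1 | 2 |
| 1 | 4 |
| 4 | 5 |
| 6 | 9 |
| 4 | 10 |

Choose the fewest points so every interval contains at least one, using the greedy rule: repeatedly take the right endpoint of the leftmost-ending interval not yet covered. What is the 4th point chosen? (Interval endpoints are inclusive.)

11

Sort by right endpoint; whenever an interval is uncovered, place a point at its right end.
By right end: [1,2]  [1,4]  [4,5]  [4,6]  [6,9]  [4,10]  [10,11]  [10,12]
[1,2] uncovered → point at 2; [4,5] uncovered → point at 5; [6,9] uncovered → point at 9; [10,11] uncovered → point at 11.
Points: 2, 5, 9, 11 (4 total).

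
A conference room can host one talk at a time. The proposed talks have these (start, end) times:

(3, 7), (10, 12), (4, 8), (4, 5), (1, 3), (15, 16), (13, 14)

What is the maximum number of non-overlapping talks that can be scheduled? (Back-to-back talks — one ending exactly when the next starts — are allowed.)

5

Greedy by earliest finish: after sorting by end time, pick each interval compatible with the last pick.
By end time: (1,3), (4,5), (3,7), (4,8), (10,12), (13,14), (15,16).
Pick (1,3); next start ≥ 3 → (4,5); next start ≥ 5 → (10,12); next start ≥ 12 → (13,14); next start ≥ 14 → (15,16).
Selected 5 talks.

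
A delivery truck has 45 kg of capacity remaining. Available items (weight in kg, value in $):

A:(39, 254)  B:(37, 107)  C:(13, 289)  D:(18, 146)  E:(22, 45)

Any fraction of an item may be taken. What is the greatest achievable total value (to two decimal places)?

Greedy by value/weight ratio, highest first.
Ratios (sorted): C 22.23, D 8.11, A 6.51, B 2.89, E 2.05
take C (13 @ 289); take D (18 @ 146); take 14/39 of A → 91.18. Capacity used 45/45.
Total value = 526.18

526.18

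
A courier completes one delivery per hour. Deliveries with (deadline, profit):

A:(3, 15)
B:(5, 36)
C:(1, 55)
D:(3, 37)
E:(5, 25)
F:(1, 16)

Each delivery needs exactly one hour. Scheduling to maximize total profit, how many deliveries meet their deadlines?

By profit: C(d1,55), D(d3,37), B(d5,36), E(d5,25), F(d1,16), A(d3,15)
C→slot 1; D→slot 3; B→slot 5; E→slot 4; F skipped; A→slot 2.
5 of 6 scheduled.

5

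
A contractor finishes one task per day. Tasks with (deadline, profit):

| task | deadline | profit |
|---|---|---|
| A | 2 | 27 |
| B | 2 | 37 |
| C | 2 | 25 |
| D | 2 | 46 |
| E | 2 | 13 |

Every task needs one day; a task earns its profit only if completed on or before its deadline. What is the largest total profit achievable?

83

Take jobs in profit order; each goes to the latest open slot no later than its deadline.
By profit: D(d2,46), B(d2,37), A(d2,27), C(d2,25), E(d2,13)
D→slot 2; B→slot 1; A skipped; C skipped; E skipped.
Profit = 37 + 46 = 83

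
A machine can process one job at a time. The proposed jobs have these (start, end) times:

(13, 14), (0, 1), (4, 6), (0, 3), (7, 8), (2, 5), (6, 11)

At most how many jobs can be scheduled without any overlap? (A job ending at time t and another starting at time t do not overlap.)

Order by finish time; keep every interval that doesn't clash with the previous kept one.
By end time: (0,1), (0,3), (2,5), (4,6), (7,8), (6,11), (13,14).
Pick (0,1); next start ≥ 1 → (2,5); next start ≥ 5 → (7,8); next start ≥ 8 → (13,14).
Selected 4 jobs.

4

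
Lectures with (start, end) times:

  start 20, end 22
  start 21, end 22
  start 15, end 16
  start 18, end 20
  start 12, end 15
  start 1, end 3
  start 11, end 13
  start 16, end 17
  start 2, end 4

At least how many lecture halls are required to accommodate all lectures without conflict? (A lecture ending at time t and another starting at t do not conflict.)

2

The answer is the maximum number of intervals overlapping at any instant.
Events (time:±→running): 1:+→1 2:+→2 … peak 2.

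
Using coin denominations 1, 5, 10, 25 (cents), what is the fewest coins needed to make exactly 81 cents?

81 = 3×25 + 1×5 + 1×1
Total coins = 3 + 1 + 1 = 5

5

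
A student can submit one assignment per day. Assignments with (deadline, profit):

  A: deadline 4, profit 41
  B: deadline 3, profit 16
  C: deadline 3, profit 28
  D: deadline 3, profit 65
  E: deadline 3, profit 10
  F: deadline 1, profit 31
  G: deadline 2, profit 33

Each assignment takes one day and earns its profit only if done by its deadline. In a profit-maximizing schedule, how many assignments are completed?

Take jobs in profit order; each goes to the latest open slot no later than its deadline.
By profit: D(d3,65), A(d4,41), G(d2,33), F(d1,31), C(d3,28), B(d3,16), E(d3,10)
D→slot 3; A→slot 4; G→slot 2; F→slot 1; C skipped; B skipped; E skipped.
4 of 7 scheduled.

4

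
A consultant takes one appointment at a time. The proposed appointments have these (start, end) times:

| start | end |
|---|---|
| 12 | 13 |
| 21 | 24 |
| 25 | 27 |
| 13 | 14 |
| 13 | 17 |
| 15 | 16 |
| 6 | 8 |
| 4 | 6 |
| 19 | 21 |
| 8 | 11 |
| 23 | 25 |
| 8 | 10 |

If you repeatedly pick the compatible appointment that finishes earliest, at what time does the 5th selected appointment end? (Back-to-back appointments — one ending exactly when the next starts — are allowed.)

Sort by end time and greedily take each interval whose start is ≥ the last chosen end.
By end time: (4,6), (6,8), (8,10), (8,11), (12,13), (13,14), (15,16), (13,17), (19,21), (21,24), (23,25), (25,27).
Pick (4,6); next start ≥ 6 → (6,8); next start ≥ 8 → (8,10); next start ≥ 10 → (12,13); next start ≥ 13 → (13,14); next start ≥ 14 → (15,16); next start ≥ 16 → (19,21); next start ≥ 21 → (21,24); next start ≥ 24 → (25,27).
Selected: (4,6) (6,8) (8,10) (12,13) (13,14) (15,16) (19,21) (21,24) (25,27)

14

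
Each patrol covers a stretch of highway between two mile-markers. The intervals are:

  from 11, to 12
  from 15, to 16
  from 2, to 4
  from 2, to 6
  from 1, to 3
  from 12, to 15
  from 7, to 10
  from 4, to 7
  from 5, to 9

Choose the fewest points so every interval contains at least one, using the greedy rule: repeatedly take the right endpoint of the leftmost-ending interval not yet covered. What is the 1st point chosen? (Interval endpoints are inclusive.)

Sorted: [1,3] [2,4] [2,6] [4,7] [5,9] [7,10] [11,12] [12,15] [15,16]
{[1,3],[2,4],[2,6]} hit by 3; {[4,7],[5,9],[7,10]} hit by 7; {[11,12],[12,15]} hit by 12; {[15,16]} hit by 16.
Points: 3, 7, 12, 16 (4 total).

3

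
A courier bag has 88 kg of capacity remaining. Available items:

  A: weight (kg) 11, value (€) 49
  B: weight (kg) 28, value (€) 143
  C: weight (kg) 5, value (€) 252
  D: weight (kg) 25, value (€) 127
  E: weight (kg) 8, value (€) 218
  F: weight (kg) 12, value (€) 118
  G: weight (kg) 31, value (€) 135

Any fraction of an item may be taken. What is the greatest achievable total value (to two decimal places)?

Ratios (sorted): C 50.40, E 27.25, F 9.83, B 5.11, D 5.08, A 4.45, G 4.35
take C (5 @ 252); take E (8 @ 218); take F (12 @ 118); take B (28 @ 143); take D (25 @ 127); take 10/11 of A → 44.55. Capacity used 88/88.
Total value = 902.55

902.55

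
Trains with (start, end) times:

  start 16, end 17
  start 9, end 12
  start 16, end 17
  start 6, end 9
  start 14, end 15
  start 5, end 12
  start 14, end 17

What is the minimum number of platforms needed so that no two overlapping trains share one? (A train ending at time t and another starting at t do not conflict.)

3

The answer is the maximum number of intervals overlapping at any instant.
Events (time:±→running): 5:+→1 6:+→2 9:-→1 9:+→2 12:-→1 12:-→0 14:+→1 14:+→2 15:-→1 16:+→2 16:+→3 … peak 3.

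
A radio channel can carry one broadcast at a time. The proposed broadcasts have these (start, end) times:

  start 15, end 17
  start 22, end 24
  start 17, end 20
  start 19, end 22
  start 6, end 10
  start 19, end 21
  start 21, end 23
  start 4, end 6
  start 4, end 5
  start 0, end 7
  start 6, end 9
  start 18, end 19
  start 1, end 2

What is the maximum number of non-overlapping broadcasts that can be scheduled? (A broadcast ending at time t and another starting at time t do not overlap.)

7

Greedy by earliest finish: after sorting by end time, pick each interval compatible with the last pick.
By end time: (1,2), (4,5), (4,6), (0,7), (6,9), (6,10), (15,17), (18,19), (17,20), (19,21), (19,22), (21,23), (22,24).
Pick (1,2); next start ≥ 2 → (4,5); next start ≥ 5 → (6,9); next start ≥ 9 → (15,17); next start ≥ 17 → (18,19); next start ≥ 19 → (19,21); next start ≥ 21 → (21,23).
Selected 7 broadcasts.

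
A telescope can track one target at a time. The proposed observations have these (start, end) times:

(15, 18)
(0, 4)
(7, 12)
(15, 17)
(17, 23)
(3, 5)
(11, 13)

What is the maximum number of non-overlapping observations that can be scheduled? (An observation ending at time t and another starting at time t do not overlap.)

4

Sort by end time and greedily take each interval whose start is ≥ the last chosen end.
By end time: (0,4), (3,5), (7,12), (11,13), (15,17), (15,18), (17,23).
Pick (0,4); next start ≥ 4 → (7,12); next start ≥ 12 → (15,17); next start ≥ 17 → (17,23).
Selected 4 observations.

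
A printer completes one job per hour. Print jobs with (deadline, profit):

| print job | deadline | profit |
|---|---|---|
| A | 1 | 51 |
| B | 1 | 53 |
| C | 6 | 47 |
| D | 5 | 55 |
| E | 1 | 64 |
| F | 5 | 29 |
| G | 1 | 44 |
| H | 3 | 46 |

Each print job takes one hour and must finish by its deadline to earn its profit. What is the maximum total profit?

Sort by profit descending; place each in the latest free slot ≤ its deadline.
Profit order: E=64 D=55 B=53 A=51 C=47 H=46 G=44 F=29
Assign: E→slot 1, D→slot 5, B skipped, A skipped, C→slot 6, H→slot 3, G skipped, F→slot 4.
Slots: [1:E] [3:H] [4:F] [5:D] [6:C]
Profit = 64 + 46 + 29 + 55 + 47 = 241

241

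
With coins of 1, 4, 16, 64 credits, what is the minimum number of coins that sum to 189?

9

189 − 2×64→61 − 3×16→13 − 3×4→1 − 1×1→0
Total coins = 2 + 3 + 3 + 1 = 9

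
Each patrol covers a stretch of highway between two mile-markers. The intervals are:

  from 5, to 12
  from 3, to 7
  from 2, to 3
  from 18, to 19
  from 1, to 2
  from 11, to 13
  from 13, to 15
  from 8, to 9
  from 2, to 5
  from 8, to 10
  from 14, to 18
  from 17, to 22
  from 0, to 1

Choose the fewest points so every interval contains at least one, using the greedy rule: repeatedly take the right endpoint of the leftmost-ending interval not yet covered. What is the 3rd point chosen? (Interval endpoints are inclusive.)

Sorted: [0,1] [1,2] [2,3] [2,5] [3,7] [8,9] [8,10] [5,12] [11,13] [13,15] [14,18] [18,19] [17,22]
{[0,1],[1,2]} hit by 1; {[2,3],[2,5],[3,7]} hit by 3; {[8,9],[8,10],[5,12]} hit by 9; {[11,13],[13,15]} hit by 13; {[14,18],[18,19],[17,22]} hit by 18.
Points: 1, 3, 9, 13, 18 (5 total).

9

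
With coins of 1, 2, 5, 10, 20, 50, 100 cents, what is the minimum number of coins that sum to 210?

3

Use the largest denomination that fits, subtract, and repeat.
210 − 2×100→10 − 1×10→0
Total coins = 2 + 1 = 3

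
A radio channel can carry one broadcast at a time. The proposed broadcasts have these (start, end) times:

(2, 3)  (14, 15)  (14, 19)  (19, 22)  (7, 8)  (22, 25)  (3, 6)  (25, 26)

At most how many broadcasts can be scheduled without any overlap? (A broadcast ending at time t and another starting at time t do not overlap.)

By end time: (2,3), (3,6), (7,8), (14,15), (14,19), (19,22), (22,25), (25,26).
Pick (2,3); next start ≥ 3 → (3,6); next start ≥ 6 → (7,8); next start ≥ 8 → (14,15); next start ≥ 15 → (19,22); next start ≥ 22 → (22,25); next start ≥ 25 → (25,26).
Selected 7 broadcasts.

7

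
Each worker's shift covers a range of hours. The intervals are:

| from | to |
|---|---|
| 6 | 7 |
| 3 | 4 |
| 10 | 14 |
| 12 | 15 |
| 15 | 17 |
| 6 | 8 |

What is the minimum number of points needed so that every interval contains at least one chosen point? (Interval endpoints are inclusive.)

4

Sort by right endpoint; whenever an interval is uncovered, place a point at its right end.
Sorted: [3,4] [6,7] [6,8] [10,14] [12,15] [15,17]
{[3,4]} hit by 4; {[6,7],[6,8]} hit by 7; {[10,14],[12,15]} hit by 14; {[15,17]} hit by 17.
Points: 4, 7, 14, 17 (4 total).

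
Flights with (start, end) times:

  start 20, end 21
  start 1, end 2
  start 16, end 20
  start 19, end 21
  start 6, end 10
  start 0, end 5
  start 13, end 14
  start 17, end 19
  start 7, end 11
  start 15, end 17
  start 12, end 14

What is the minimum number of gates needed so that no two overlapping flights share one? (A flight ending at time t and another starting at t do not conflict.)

2

Count concurrent intervals with a sweep; the peak is the room count.
starts: [0, 1, 6, 7, 12, 13, 15, 16, 17, 19, 20]
ends:   [2, 5, 10, 11, 14, 14, 17, 19, 20, 21, 21]
s0→1 s1→2  — peak 2.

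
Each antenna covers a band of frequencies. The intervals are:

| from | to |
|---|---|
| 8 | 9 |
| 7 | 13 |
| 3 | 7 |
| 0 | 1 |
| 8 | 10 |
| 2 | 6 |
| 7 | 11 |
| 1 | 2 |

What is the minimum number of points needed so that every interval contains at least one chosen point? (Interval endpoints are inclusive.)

Process intervals by earliest right end; each time one isn't hit yet, stab at its right endpoint.
By right end: [0,1]  [1,2]  [2,6]  [3,7]  [8,9]  [8,10]  [7,11]  [7,13]
[0,1] uncovered → point at 1; [2,6] uncovered → point at 6; [8,9] uncovered → point at 9.
Points: 1, 6, 9 (3 total).

3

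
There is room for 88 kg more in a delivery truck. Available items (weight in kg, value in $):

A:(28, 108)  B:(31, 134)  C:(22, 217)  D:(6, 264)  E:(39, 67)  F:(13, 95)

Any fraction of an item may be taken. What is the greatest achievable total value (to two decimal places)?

771.71

Sort by value per unit weight and fill in that order.
Order: D (264/6=44.00) > C (217/22=9.86) > F (95/13=7.31) > B (134/31=4.32) > A (108/28=3.86) > E (67/39=1.72)
Fill: take D (6 @ 264) → take C (22 @ 217) → take F (13 @ 95) → take B (31 @ 134) → take 16/28 of A → 61.71; 88/88 used.
Total value = 771.71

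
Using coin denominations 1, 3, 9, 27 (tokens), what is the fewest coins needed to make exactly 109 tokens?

Use the largest denomination that fits, subtract, and repeat.
109 − 4×27→1 − 1×1→0
Total coins = 4 + 1 = 5

5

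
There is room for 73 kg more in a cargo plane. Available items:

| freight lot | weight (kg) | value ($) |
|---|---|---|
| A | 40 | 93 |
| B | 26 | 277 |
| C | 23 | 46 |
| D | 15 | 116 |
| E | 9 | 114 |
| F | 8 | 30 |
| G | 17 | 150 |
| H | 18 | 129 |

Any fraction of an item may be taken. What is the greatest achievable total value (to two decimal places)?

Greedy by value/weight ratio, highest first.
Ratios (sorted): E 12.67, B 10.65, G 8.82, D 7.73, H 7.17, F 3.75, A 2.33, C 2.00
take E (9 @ 114); take B (26 @ 277); take G (17 @ 150); take D (15 @ 116); take 6/18 of H → 43.00. Capacity used 73/73.
Total value = 700.00

700.00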